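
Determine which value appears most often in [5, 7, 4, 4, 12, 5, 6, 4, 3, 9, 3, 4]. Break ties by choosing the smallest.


Count the frequency of each value:
  3 appears 2 time(s)
  4 appears 4 time(s)
  5 appears 2 time(s)
  6 appears 1 time(s)
  7 appears 1 time(s)
  9 appears 1 time(s)
  12 appears 1 time(s)
Maximum frequency is 4.
Only 4 reaches that frequency, so it is the mode.
Final answer: 4


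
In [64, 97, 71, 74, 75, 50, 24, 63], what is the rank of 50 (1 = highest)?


Sort descending: [97, 75, 74, 71, 64, 63, 50, 24]
Find 50 in the sorted list.
50 is at position 7.
Final answer: 7


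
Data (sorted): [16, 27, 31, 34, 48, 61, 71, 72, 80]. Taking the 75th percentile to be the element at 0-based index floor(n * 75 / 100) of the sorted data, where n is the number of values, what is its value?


The dataset has n = 9 elements.
Index = floor(9 * 75 / 100) = floor(675 / 100) = floor(6.75) = 6
Counting from index 0 in the sorted data, the element at index 6 is 71.
Final answer: 71


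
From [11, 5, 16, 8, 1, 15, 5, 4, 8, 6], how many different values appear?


List all unique values:
Distinct values: [1, 4, 5, 6, 8, 11, 15, 16]
Count = 8
Final answer: 8


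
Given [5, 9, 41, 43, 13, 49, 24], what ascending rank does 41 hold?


Sort ascending: [5, 9, 13, 24, 41, 43, 49]
Find 41 in the sorted list.
41 is at position 5 (1-indexed).
Final answer: 5


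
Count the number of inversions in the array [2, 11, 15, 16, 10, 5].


For each element, count the later elements that are smaller than it:
  2 (index 0): smaller elements after it = [] -> 0
  11 (index 1): smaller elements after it = [10, 5] -> 2
  15 (index 2): smaller elements after it = [10, 5] -> 2
  16 (index 3): smaller elements after it = [10, 5] -> 2
  10 (index 4): smaller elements after it = [5] -> 1
Total inversions = 0 + 2 + 2 + 2 + 1 = 7
Final answer: 7


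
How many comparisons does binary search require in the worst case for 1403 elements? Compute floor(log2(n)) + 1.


Binary search halves the search space each step.
Maximum comparisons = floor(log2(1403)) + 1
log2(1403) = 10.4543
floor(log2(1403)) = 10, so 10 + 1 = 11
Final answer: 11


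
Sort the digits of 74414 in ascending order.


The number 74414 has digits: 7, 4, 4, 1, 4
Sorted: 1, 4, 4, 4, 7
Joining the sorted digits gives the result.
Final answer: 14447


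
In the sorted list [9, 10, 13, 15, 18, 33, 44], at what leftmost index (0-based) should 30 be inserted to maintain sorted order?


List is sorted: [9, 10, 13, 15, 18, 33, 44]
We need the leftmost position where 30 can be inserted, i.e. the first index whose element is >= 30 (or the end of the list if none is).
Binary search with low=0, high=7 (0-based indices):
  low=0, high=7, mid=3: a[3]=15 < 30, so low = 4
  low=4, high=7, mid=5: a[5]=33 >= 30, so high = 5
  low=4, high=5, mid=4: a[4]=18 < 30, so low = 5
Now low = high = 5, so the insertion index is 5.
Final answer: 5


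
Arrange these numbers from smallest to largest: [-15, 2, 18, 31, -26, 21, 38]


Original list: [-15, 2, 18, 31, -26, 21, 38]
Repeatedly take the smallest remaining element:
  Remaining [-15, 2, 18, 31, -26, 21, 38] -> smallest is -26
  Remaining [-15, 2, 18, 31, 21, 38] -> smallest is -15
  Remaining [2, 18, 31, 21, 38] -> smallest is 2
  Remaining [18, 31, 21, 38] -> smallest is 18
  Remaining [31, 21, 38] -> smallest is 21
  Remaining [31, 38] -> smallest is 31
  Remaining [38] -> smallest is 38
Collecting the picks in order gives the sorted list.
Final answer: [-26, -15, 2, 18, 21, 31, 38]


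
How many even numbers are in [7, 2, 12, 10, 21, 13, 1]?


Check each element:
  7 is odd
  2 is even
  12 is even
  10 is even
  21 is odd
  13 is odd
  1 is odd
Evens: [2, 12, 10]
Count of evens = 3
Final answer: 3


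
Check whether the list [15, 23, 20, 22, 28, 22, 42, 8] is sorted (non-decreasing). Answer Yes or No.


Check consecutive pairs:
  15 <= 23? True
  23 <= 20? False
  20 <= 22? True
  22 <= 28? True
  28 <= 22? False
  22 <= 42? True
  42 <= 8? False
3 consecutive pair(s) are out of order, so the list is not sorted.
Final answer: No


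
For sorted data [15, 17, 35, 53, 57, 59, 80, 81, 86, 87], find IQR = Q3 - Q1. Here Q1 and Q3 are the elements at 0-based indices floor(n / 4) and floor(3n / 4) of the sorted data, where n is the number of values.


The data has n = 10 elements.
Q1 index = floor(10 / 4) = floor(2.5) = 2; Q3 index = floor(3 * 10 / 4) = floor(7.5) = 7
Q1 = element at index 2 = 35
Q3 = element at index 7 = 81
IQR = 81 - 35 = 46
Final answer: 46


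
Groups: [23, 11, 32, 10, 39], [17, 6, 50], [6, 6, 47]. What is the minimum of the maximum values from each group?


Find max of each group:
  Group 1: [23, 11, 32, 10, 39] -> max = 39
  Group 2: [17, 6, 50] -> max = 50
  Group 3: [6, 6, 47] -> max = 47
Maxes: [39, 50, 47]
Minimum of maxes = 39
Final answer: 39


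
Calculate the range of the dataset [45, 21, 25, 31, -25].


Maximum value: 45
Minimum value: -25
Range = 45 - (-25) = 70
Final answer: 70


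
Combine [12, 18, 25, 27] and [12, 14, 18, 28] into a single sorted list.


List A: [12, 18, 25, 27]
List B: [12, 14, 18, 28]
Repeatedly compare the front elements and take the smaller:
  12 vs 12 -> take 12
  18 vs 12 -> take 12
  18 vs 14 -> take 14
  18 vs 18 -> take 18
  25 vs 18 -> take 18
  25 vs 28 -> take 25
  27 vs 28 -> take 27
  A is exhausted; append the rest of B: [28]
Final answer: [12, 12, 14, 18, 18, 25, 27, 28]


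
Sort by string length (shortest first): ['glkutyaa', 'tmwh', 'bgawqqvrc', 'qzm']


Compute lengths:
  'glkutyaa' has length 8
  'tmwh' has length 4
  'bgawqqvrc' has length 9
  'qzm' has length 3
Lengths in increasing order: 3 < 4 < 8 < 9
Listing the words in that order gives the answer.
Final answer: ['qzm', 'tmwh', 'glkutyaa', 'bgawqqvrc']


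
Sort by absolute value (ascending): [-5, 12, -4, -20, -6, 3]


Compute absolute values:
  |-5| = 5
  |12| = 12
  |-4| = 4
  |-20| = 20
  |-6| = 6
  |3| = 3
Absolute values in increasing order: 3 < 4 < 5 < 6 < 12 < 20
Listing the original numbers in that order gives the answer.
Final answer: [3, -4, -5, -6, 12, -20]


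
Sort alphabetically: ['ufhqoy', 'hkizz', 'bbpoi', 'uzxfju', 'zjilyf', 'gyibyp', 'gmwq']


Compare strings character by character (the first differing letter decides):
  'bbpoi' < 'gmwq' since 'b' < 'g' at position 1
  'gmwq' < 'gyibyp' since 'm' < 'y' at position 2
  'gyibyp' < 'hkizz' since 'g' < 'h' at position 1
  'hkizz' < 'ufhqoy' since 'h' < 'u' at position 1
  'ufhqoy' < 'uzxfju' since 'f' < 'z' at position 2
  'uzxfju' < 'zjilyf' since 'u' < 'z' at position 1
Chaining these comparisons gives the alphabetical order.
Final answer: ['bbpoi', 'gmwq', 'gyibyp', 'hkizz', 'ufhqoy', 'uzxfju', 'zjilyf']


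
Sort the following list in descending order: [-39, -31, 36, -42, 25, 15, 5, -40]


Original list: [-39, -31, 36, -42, 25, 15, 5, -40]
Repeatedly take the largest remaining element:
  Remaining [-39, -31, 36, -42, 25, 15, 5, -40] -> largest is 36
  Remaining [-39, -31, -42, 25, 15, 5, -40] -> largest is 25
  Remaining [-39, -31, -42, 15, 5, -40] -> largest is 15
  Remaining [-39, -31, -42, 5, -40] -> largest is 5
  Remaining [-39, -31, -42, -40] -> largest is -31
  Remaining [-39, -42, -40] -> largest is -39
  Remaining [-42, -40] -> largest is -40
  Remaining [-42] -> largest is -42
Collecting the picks in order gives the descending list.
Final answer: [36, 25, 15, 5, -31, -39, -40, -42]


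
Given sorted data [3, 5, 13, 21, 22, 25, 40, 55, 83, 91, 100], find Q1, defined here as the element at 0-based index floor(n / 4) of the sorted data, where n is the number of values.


The list has n = 11 elements.
Q1 index = floor(11 / 4) = floor(2.75) = 2
Counting from index 0 in the sorted data, the element at index 2 is 13.
Final answer: 13


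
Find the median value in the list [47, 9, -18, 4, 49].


First, sort the list: [-18, 4, 9, 47, 49]
The list has 5 elements (odd count).
The middle index is 2 (0-based), and the element there is 9.
Final answer: 9


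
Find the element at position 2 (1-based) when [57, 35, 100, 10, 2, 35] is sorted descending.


Sort descending: [100, 57, 35, 35, 10, 2]
The 2nd element (1-indexed) is at index 1.
Value = 57
Final answer: 57


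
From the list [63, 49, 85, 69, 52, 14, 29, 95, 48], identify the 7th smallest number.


Sort ascending: [14, 29, 48, 49, 52, 63, 69, 85, 95]
The 7th element (1-indexed) is at index 6.
Value = 69
Final answer: 69


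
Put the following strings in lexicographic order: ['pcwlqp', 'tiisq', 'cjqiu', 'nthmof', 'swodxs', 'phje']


Compare strings character by character (the first differing letter decides):
  'cjqiu' < 'nthmof' since 'c' < 'n' at position 1
  'nthmof' < 'pcwlqp' since 'n' < 'p' at position 1
  'pcwlqp' < 'phje' since 'c' < 'h' at position 2
  'phje' < 'swodxs' since 'p' < 's' at position 1
  'swodxs' < 'tiisq' since 's' < 't' at position 1
Chaining these comparisons gives the alphabetical order.
Final answer: ['cjqiu', 'nthmof', 'pcwlqp', 'phje', 'swodxs', 'tiisq']


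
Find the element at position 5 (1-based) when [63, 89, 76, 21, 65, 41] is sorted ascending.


Sort ascending: [21, 41, 63, 65, 76, 89]
The 5th element (1-indexed) is at index 4.
Value = 76
Final answer: 76


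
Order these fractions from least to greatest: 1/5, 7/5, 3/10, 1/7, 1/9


Convert to decimal for comparison:
  1/5 = 0.2
  7/5 = 1.4
  3/10 = 0.3
  1/7 = 0.1429
  1/9 = 0.1111
Decimals in increasing order: 0.1111 < 0.1429 < 0.2 < 0.3 < 1.4
Writing each back as its fraction gives the sorted order.
Final answer: 1/9, 1/7, 1/5, 3/10, 7/5


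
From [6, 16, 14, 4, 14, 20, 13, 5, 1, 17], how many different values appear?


List all unique values:
Distinct values: [1, 4, 5, 6, 13, 14, 16, 17, 20]
Count = 9
Final answer: 9


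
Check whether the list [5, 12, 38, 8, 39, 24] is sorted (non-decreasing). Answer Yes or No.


Check consecutive pairs:
  5 <= 12? True
  12 <= 38? True
  38 <= 8? False
  8 <= 39? True
  39 <= 24? False
2 consecutive pair(s) are out of order, so the list is not sorted.
Final answer: No


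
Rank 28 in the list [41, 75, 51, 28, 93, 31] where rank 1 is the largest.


Sort descending: [93, 75, 51, 41, 31, 28]
Find 28 in the sorted list.
28 is at position 6.
Final answer: 6


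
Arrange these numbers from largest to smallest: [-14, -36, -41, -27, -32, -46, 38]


Original list: [-14, -36, -41, -27, -32, -46, 38]
Repeatedly take the largest remaining element:
  Remaining [-14, -36, -41, -27, -32, -46, 38] -> largest is 38
  Remaining [-14, -36, -41, -27, -32, -46] -> largest is -14
  Remaining [-36, -41, -27, -32, -46] -> largest is -27
  Remaining [-36, -41, -32, -46] -> largest is -32
  Remaining [-36, -41, -46] -> largest is -36
  Remaining [-41, -46] -> largest is -41
  Remaining [-46] -> largest is -46
Collecting the picks in order gives the descending list.
Final answer: [38, -14, -27, -32, -36, -41, -46]


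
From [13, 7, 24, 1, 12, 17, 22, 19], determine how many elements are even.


Check each element:
  13 is odd
  7 is odd
  24 is even
  1 is odd
  12 is even
  17 is odd
  22 is even
  19 is odd
Evens: [24, 12, 22]
Count of evens = 3
Final answer: 3


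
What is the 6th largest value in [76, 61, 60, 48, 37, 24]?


Sort descending: [76, 61, 60, 48, 37, 24]
The 6th element (1-indexed) is at index 5.
Value = 24
Final answer: 24


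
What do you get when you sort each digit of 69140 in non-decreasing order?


The number 69140 has digits: 6, 9, 1, 4, 0
Sorted: 0, 1, 4, 6, 9
Joining the sorted digits gives the result.
Final answer: 01469


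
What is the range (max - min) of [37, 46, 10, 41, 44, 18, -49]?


Maximum value: 46
Minimum value: -49
Range = 46 - (-49) = 95
Final answer: 95


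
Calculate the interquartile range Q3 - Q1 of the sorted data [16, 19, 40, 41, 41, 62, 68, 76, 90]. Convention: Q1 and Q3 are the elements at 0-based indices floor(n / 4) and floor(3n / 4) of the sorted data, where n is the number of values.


The data has n = 9 elements.
Q1 index = floor(9 / 4) = floor(2.25) = 2; Q3 index = floor(3 * 9 / 4) = floor(6.75) = 6
Q1 = element at index 2 = 40
Q3 = element at index 6 = 68
IQR = 68 - 40 = 28
Final answer: 28


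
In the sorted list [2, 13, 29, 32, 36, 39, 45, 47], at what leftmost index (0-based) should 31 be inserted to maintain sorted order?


List is sorted: [2, 13, 29, 32, 36, 39, 45, 47]
We need the leftmost position where 31 can be inserted, i.e. the first index whose element is >= 31 (or the end of the list if none is).
Binary search with low=0, high=8 (0-based indices):
  low=0, high=8, mid=4: a[4]=36 >= 31, so high = 4
  low=0, high=4, mid=2: a[2]=29 < 31, so low = 3
  low=3, high=4, mid=3: a[3]=32 >= 31, so high = 3
Now low = high = 3, so the insertion index is 3.
Final answer: 3


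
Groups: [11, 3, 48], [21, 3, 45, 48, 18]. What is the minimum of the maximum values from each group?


Find max of each group:
  Group 1: [11, 3, 48] -> max = 48
  Group 2: [21, 3, 45, 48, 18] -> max = 48
Maxes: [48, 48]
Minimum of maxes = 48
Final answer: 48


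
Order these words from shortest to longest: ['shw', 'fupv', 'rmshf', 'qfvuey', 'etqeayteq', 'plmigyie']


Compute lengths:
  'shw' has length 3
  'fupv' has length 4
  'rmshf' has length 5
  'qfvuey' has length 6
  'etqeayteq' has length 9
  'plmigyie' has length 8
Lengths in increasing order: 3 < 4 < 5 < 6 < 8 < 9
Listing the words in that order gives the answer.
Final answer: ['shw', 'fupv', 'rmshf', 'qfvuey', 'plmigyie', 'etqeayteq']


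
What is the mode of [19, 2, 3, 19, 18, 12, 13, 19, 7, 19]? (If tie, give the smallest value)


Count the frequency of each value:
  2 appears 1 time(s)
  3 appears 1 time(s)
  7 appears 1 time(s)
  12 appears 1 time(s)
  13 appears 1 time(s)
  18 appears 1 time(s)
  19 appears 4 time(s)
Maximum frequency is 4.
Only 19 reaches that frequency, so it is the mode.
Final answer: 19


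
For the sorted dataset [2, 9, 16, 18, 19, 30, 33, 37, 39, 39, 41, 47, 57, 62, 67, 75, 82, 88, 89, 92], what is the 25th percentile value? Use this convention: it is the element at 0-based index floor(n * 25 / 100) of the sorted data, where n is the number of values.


The dataset has n = 20 elements.
Index = floor(20 * 25 / 100) = floor(500 / 100) = floor(5) = 5
Counting from index 0 in the sorted data, the element at index 5 is 30.
Final answer: 30


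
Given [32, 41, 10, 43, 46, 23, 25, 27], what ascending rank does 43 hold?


Sort ascending: [10, 23, 25, 27, 32, 41, 43, 46]
Find 43 in the sorted list.
43 is at position 7 (1-indexed).
Final answer: 7


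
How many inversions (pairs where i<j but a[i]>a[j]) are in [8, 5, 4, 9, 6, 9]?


For each element, count the later elements that are smaller than it:
  8 (index 0): smaller elements after it = [5, 4, 6] -> 3
  5 (index 1): smaller elements after it = [4] -> 1
  4 (index 2): smaller elements after it = [] -> 0
  9 (index 3): smaller elements after it = [6] -> 1
  6 (index 4): smaller elements after it = [] -> 0
Total inversions = 3 + 1 + 0 + 1 + 0 = 5
Final answer: 5


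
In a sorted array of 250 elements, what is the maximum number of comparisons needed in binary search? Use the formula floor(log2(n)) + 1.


Binary search halves the search space each step.
Maximum comparisons = floor(log2(250)) + 1
log2(250) = 7.9658
floor(log2(250)) = 7, so 7 + 1 = 8
Final answer: 8


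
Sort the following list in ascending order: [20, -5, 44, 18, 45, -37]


Original list: [20, -5, 44, 18, 45, -37]
Repeatedly take the smallest remaining element:
  Remaining [20, -5, 44, 18, 45, -37] -> smallest is -37
  Remaining [20, -5, 44, 18, 45] -> smallest is -5
  Remaining [20, 44, 18, 45] -> smallest is 18
  Remaining [20, 44, 45] -> smallest is 20
  Remaining [44, 45] -> smallest is 44
  Remaining [45] -> smallest is 45
Collecting the picks in order gives the sorted list.
Final answer: [-37, -5, 18, 20, 44, 45]


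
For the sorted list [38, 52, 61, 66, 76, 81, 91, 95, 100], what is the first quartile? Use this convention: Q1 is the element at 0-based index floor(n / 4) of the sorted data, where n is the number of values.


The list has n = 9 elements.
Q1 index = floor(9 / 4) = floor(2.25) = 2
Counting from index 0 in the sorted data, the element at index 2 is 61.
Final answer: 61


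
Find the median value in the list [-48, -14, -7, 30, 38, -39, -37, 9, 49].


First, sort the list: [-48, -39, -37, -14, -7, 9, 30, 38, 49]
The list has 9 elements (odd count).
The middle index is 4 (0-based), and the element there is -7.
Final answer: -7


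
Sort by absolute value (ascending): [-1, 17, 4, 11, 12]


Compute absolute values:
  |-1| = 1
  |17| = 17
  |4| = 4
  |11| = 11
  |12| = 12
Absolute values in increasing order: 1 < 4 < 11 < 12 < 17
Listing the original numbers in that order gives the answer.
Final answer: [-1, 4, 11, 12, 17]


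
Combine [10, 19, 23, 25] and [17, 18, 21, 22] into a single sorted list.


List A: [10, 19, 23, 25]
List B: [17, 18, 21, 22]
Repeatedly compare the front elements and take the smaller:
  10 vs 17 -> take 10
  19 vs 17 -> take 17
  19 vs 18 -> take 18
  19 vs 21 -> take 19
  23 vs 21 -> take 21
  23 vs 22 -> take 22
  B is exhausted; append the rest of A: [23, 25]
Final answer: [10, 17, 18, 19, 21, 22, 23, 25]


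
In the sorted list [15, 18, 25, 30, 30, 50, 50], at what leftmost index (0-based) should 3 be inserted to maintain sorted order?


List is sorted: [15, 18, 25, 30, 30, 50, 50]
We need the leftmost position where 3 can be inserted, i.e. the first index whose element is >= 3 (or the end of the list if none is).
Binary search with low=0, high=7 (0-based indices):
  low=0, high=7, mid=3: a[3]=30 >= 3, so high = 3
  low=0, high=3, mid=1: a[1]=18 >= 3, so high = 1
  low=0, high=1, mid=0: a[0]=15 >= 3, so high = 0
Now low = high = 0, so the insertion index is 0.
Final answer: 0


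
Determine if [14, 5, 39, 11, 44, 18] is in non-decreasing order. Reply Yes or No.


Check consecutive pairs:
  14 <= 5? False
  5 <= 39? True
  39 <= 11? False
  11 <= 44? True
  44 <= 18? False
3 consecutive pair(s) are out of order, so the list is not sorted.
Final answer: No


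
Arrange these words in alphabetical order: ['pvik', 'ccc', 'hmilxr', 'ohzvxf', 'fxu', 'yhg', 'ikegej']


Compare strings character by character (the first differing letter decides):
  'ccc' < 'fxu' since 'c' < 'f' at position 1
  'fxu' < 'hmilxr' since 'f' < 'h' at position 1
  'hmilxr' < 'ikegej' since 'h' < 'i' at position 1
  'ikegej' < 'ohzvxf' since 'i' < 'o' at position 1
  'ohzvxf' < 'pvik' since 'o' < 'p' at position 1
  'pvik' < 'yhg' since 'p' < 'y' at position 1
Chaining these comparisons gives the alphabetical order.
Final answer: ['ccc', 'fxu', 'hmilxr', 'ikegej', 'ohzvxf', 'pvik', 'yhg']


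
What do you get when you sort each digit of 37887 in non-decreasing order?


The number 37887 has digits: 3, 7, 8, 8, 7
Sorted: 3, 7, 7, 8, 8
Joining the sorted digits gives the result.
Final answer: 37788


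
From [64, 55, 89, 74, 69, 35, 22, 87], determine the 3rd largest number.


Sort descending: [89, 87, 74, 69, 64, 55, 35, 22]
The 3rd element (1-indexed) is at index 2.
Value = 74
Final answer: 74


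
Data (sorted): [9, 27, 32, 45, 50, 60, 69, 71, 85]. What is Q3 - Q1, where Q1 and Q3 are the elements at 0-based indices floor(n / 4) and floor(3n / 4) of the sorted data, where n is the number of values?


The data has n = 9 elements.
Q1 index = floor(9 / 4) = floor(2.25) = 2; Q3 index = floor(3 * 9 / 4) = floor(6.75) = 6
Q1 = element at index 2 = 32
Q3 = element at index 6 = 69
IQR = 69 - 32 = 37
Final answer: 37


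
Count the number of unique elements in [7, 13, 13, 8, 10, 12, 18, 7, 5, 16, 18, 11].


List all unique values:
Distinct values: [5, 7, 8, 10, 11, 12, 13, 16, 18]
Count = 9
Final answer: 9


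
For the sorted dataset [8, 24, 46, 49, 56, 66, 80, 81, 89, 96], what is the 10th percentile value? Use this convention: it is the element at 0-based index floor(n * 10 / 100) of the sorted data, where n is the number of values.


The dataset has n = 10 elements.
Index = floor(10 * 10 / 100) = floor(100 / 100) = floor(1) = 1
Counting from index 0 in the sorted data, the element at index 1 is 24.
Final answer: 24


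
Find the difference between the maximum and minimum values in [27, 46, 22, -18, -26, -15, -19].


Maximum value: 46
Minimum value: -26
Range = 46 - (-26) = 72
Final answer: 72


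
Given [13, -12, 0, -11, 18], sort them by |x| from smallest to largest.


Compute absolute values:
  |13| = 13
  |-12| = 12
  |0| = 0
  |-11| = 11
  |18| = 18
Absolute values in increasing order: 0 < 11 < 12 < 13 < 18
Listing the original numbers in that order gives the answer.
Final answer: [0, -11, -12, 13, 18]


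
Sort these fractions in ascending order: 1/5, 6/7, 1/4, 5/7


Convert to decimal for comparison:
  1/5 = 0.2
  6/7 = 0.8571
  1/4 = 0.25
  5/7 = 0.7143
Decimals in increasing order: 0.2 < 0.25 < 0.7143 < 0.8571
Writing each back as its fraction gives the sorted order.
Final answer: 1/5, 1/4, 5/7, 6/7


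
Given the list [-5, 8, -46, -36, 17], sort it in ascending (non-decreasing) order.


Original list: [-5, 8, -46, -36, 17]
Repeatedly take the smallest remaining element:
  Remaining [-5, 8, -46, -36, 17] -> smallest is -46
  Remaining [-5, 8, -36, 17] -> smallest is -36
  Remaining [-5, 8, 17] -> smallest is -5
  Remaining [8, 17] -> smallest is 8
  Remaining [17] -> smallest is 17
Collecting the picks in order gives the sorted list.
Final answer: [-46, -36, -5, 8, 17]


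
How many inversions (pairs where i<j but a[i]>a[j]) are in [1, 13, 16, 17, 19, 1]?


For each element, count the later elements that are smaller than it:
  1 (index 0): smaller elements after it = [] -> 0
  13 (index 1): smaller elements after it = [1] -> 1
  16 (index 2): smaller elements after it = [1] -> 1
  17 (index 3): smaller elements after it = [1] -> 1
  19 (index 4): smaller elements after it = [1] -> 1
Total inversions = 0 + 1 + 1 + 1 + 1 = 4
Final answer: 4


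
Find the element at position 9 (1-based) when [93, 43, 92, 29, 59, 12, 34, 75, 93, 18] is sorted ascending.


Sort ascending: [12, 18, 29, 34, 43, 59, 75, 92, 93, 93]
The 9th element (1-indexed) is at index 8.
Value = 93
Final answer: 93


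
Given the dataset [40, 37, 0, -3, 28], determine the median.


First, sort the list: [-3, 0, 28, 37, 40]
The list has 5 elements (odd count).
The middle index is 2 (0-based), and the element there is 28.
Final answer: 28


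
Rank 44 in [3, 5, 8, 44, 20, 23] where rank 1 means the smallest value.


Sort ascending: [3, 5, 8, 20, 23, 44]
Find 44 in the sorted list.
44 is at position 6 (1-indexed).
Final answer: 6


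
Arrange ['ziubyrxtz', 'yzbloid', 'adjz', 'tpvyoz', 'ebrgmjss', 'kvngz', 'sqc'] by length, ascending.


Compute lengths:
  'ziubyrxtz' has length 9
  'yzbloid' has length 7
  'adjz' has length 4
  'tpvyoz' has length 6
  'ebrgmjss' has length 8
  'kvngz' has length 5
  'sqc' has length 3
Lengths in increasing order: 3 < 4 < 5 < 6 < 7 < 8 < 9
Listing the words in that order gives the answer.
Final answer: ['sqc', 'adjz', 'kvngz', 'tpvyoz', 'yzbloid', 'ebrgmjss', 'ziubyrxtz']


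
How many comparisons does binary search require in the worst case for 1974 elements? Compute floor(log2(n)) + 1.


Binary search halves the search space each step.
Maximum comparisons = floor(log2(1974)) + 1
log2(1974) = 10.9469
floor(log2(1974)) = 10, so 10 + 1 = 11
Final answer: 11


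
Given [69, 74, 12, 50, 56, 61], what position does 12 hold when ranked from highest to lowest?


Sort descending: [74, 69, 61, 56, 50, 12]
Find 12 in the sorted list.
12 is at position 6.
Final answer: 6


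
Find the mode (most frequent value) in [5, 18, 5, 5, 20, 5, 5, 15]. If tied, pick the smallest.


Count the frequency of each value:
  5 appears 5 time(s)
  15 appears 1 time(s)
  18 appears 1 time(s)
  20 appears 1 time(s)
Maximum frequency is 5.
Only 5 reaches that frequency, so it is the mode.
Final answer: 5


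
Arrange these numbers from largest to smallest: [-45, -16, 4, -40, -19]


Original list: [-45, -16, 4, -40, -19]
Repeatedly take the largest remaining element:
  Remaining [-45, -16, 4, -40, -19] -> largest is 4
  Remaining [-45, -16, -40, -19] -> largest is -16
  Remaining [-45, -40, -19] -> largest is -19
  Remaining [-45, -40] -> largest is -40
  Remaining [-45] -> largest is -45
Collecting the picks in order gives the descending list.
Final answer: [4, -16, -19, -40, -45]


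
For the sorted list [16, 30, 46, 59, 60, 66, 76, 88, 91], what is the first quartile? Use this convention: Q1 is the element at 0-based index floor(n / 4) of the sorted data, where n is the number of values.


The list has n = 9 elements.
Q1 index = floor(9 / 4) = floor(2.25) = 2
Counting from index 0 in the sorted data, the element at index 2 is 46.
Final answer: 46


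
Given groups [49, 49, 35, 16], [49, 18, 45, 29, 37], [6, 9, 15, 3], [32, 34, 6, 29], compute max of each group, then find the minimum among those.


Find max of each group:
  Group 1: [49, 49, 35, 16] -> max = 49
  Group 2: [49, 18, 45, 29, 37] -> max = 49
  Group 3: [6, 9, 15, 3] -> max = 15
  Group 4: [32, 34, 6, 29] -> max = 34
Maxes: [49, 49, 15, 34]
Minimum of maxes = 15
Final answer: 15


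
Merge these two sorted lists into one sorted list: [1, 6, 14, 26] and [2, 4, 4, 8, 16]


List A: [1, 6, 14, 26]
List B: [2, 4, 4, 8, 16]
Repeatedly compare the front elements and take the smaller:
  1 vs 2 -> take 1
  6 vs 2 -> take 2
  6 vs 4 -> take 4
  6 vs 4 -> take 4
  6 vs 8 -> take 6
  14 vs 8 -> take 8
  14 vs 16 -> take 14
  26 vs 16 -> take 16
  B is exhausted; append the rest of A: [26]
Final answer: [1, 2, 4, 4, 6, 8, 14, 16, 26]


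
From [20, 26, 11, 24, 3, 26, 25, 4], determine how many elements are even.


Check each element:
  20 is even
  26 is even
  11 is odd
  24 is even
  3 is odd
  26 is even
  25 is odd
  4 is even
Evens: [20, 26, 24, 26, 4]
Count of evens = 5
Final answer: 5


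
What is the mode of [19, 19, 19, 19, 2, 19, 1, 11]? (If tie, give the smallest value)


Count the frequency of each value:
  1 appears 1 time(s)
  2 appears 1 time(s)
  11 appears 1 time(s)
  19 appears 5 time(s)
Maximum frequency is 5.
Only 19 reaches that frequency, so it is the mode.
Final answer: 19


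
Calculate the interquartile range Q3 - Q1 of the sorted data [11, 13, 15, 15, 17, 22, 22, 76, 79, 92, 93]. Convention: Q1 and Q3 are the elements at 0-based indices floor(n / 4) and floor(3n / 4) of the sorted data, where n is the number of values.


The data has n = 11 elements.
Q1 index = floor(11 / 4) = floor(2.75) = 2; Q3 index = floor(3 * 11 / 4) = floor(8.25) = 8
Q1 = element at index 2 = 15
Q3 = element at index 8 = 79
IQR = 79 - 15 = 64
Final answer: 64


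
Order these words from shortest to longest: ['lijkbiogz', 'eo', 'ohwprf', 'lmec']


Compute lengths:
  'lijkbiogz' has length 9
  'eo' has length 2
  'ohwprf' has length 6
  'lmec' has length 4
Lengths in increasing order: 2 < 4 < 6 < 9
Listing the words in that order gives the answer.
Final answer: ['eo', 'lmec', 'ohwprf', 'lijkbiogz']


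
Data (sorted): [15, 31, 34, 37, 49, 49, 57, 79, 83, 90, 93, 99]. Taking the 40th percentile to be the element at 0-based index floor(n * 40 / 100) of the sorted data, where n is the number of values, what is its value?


The dataset has n = 12 elements.
Index = floor(12 * 40 / 100) = floor(480 / 100) = floor(4.8) = 4
Counting from index 0 in the sorted data, the element at index 4 is 49.
Final answer: 49


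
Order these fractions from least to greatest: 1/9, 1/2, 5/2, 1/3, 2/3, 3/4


Convert to decimal for comparison:
  1/9 = 0.1111
  1/2 = 0.5
  5/2 = 2.5
  1/3 = 0.3333
  2/3 = 0.6667
  3/4 = 0.75
Decimals in increasing order: 0.1111 < 0.3333 < 0.5 < 0.6667 < 0.75 < 2.5
Writing each back as its fraction gives the sorted order.
Final answer: 1/9, 1/3, 1/2, 2/3, 3/4, 5/2


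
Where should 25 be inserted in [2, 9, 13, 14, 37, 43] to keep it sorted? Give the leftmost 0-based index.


List is sorted: [2, 9, 13, 14, 37, 43]
We need the leftmost position where 25 can be inserted, i.e. the first index whose element is >= 25 (or the end of the list if none is).
Binary search with low=0, high=6 (0-based indices):
  low=0, high=6, mid=3: a[3]=14 < 25, so low = 4
  low=4, high=6, mid=5: a[5]=43 >= 25, so high = 5
  low=4, high=5, mid=4: a[4]=37 >= 25, so high = 4
Now low = high = 4, so the insertion index is 4.
Final answer: 4


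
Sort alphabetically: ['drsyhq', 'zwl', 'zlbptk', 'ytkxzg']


Compare strings character by character (the first differing letter decides):
  'drsyhq' < 'ytkxzg' since 'd' < 'y' at position 1
  'ytkxzg' < 'zlbptk' since 'y' < 'z' at position 1
  'zlbptk' < 'zwl' since 'l' < 'w' at position 2
Chaining these comparisons gives the alphabetical order.
Final answer: ['drsyhq', 'ytkxzg', 'zlbptk', 'zwl']


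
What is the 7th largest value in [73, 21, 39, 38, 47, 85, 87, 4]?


Sort descending: [87, 85, 73, 47, 39, 38, 21, 4]
The 7th element (1-indexed) is at index 6.
Value = 21
Final answer: 21


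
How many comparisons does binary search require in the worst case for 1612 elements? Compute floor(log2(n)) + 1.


Binary search halves the search space each step.
Maximum comparisons = floor(log2(1612)) + 1
log2(1612) = 10.6546
floor(log2(1612)) = 10, so 10 + 1 = 11
Final answer: 11


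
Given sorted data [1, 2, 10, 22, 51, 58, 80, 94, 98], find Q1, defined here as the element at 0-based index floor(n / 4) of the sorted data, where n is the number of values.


The list has n = 9 elements.
Q1 index = floor(9 / 4) = floor(2.25) = 2
Counting from index 0 in the sorted data, the element at index 2 is 10.
Final answer: 10


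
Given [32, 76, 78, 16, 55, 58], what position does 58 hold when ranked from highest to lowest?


Sort descending: [78, 76, 58, 55, 32, 16]
Find 58 in the sorted list.
58 is at position 3.
Final answer: 3


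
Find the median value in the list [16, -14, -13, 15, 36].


First, sort the list: [-14, -13, 15, 16, 36]
The list has 5 elements (odd count).
The middle index is 2 (0-based), and the element there is 15.
Final answer: 15


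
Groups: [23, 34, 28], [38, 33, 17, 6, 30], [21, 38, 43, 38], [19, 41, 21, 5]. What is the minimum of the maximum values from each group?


Find max of each group:
  Group 1: [23, 34, 28] -> max = 34
  Group 2: [38, 33, 17, 6, 30] -> max = 38
  Group 3: [21, 38, 43, 38] -> max = 43
  Group 4: [19, 41, 21, 5] -> max = 41
Maxes: [34, 38, 43, 41]
Minimum of maxes = 34
Final answer: 34


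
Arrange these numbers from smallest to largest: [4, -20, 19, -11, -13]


Original list: [4, -20, 19, -11, -13]
Repeatedly take the smallest remaining element:
  Remaining [4, -20, 19, -11, -13] -> smallest is -20
  Remaining [4, 19, -11, -13] -> smallest is -13
  Remaining [4, 19, -11] -> smallest is -11
  Remaining [4, 19] -> smallest is 4
  Remaining [19] -> smallest is 19
Collecting the picks in order gives the sorted list.
Final answer: [-20, -13, -11, 4, 19]


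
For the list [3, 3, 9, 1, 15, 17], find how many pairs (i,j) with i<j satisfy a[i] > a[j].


For each element, count the later elements that are smaller than it:
  3 (index 0): smaller elements after it = [1] -> 1
  3 (index 1): smaller elements after it = [1] -> 1
  9 (index 2): smaller elements after it = [1] -> 1
  1 (index 3): smaller elements after it = [] -> 0
  15 (index 4): smaller elements after it = [] -> 0
Total inversions = 1 + 1 + 1 + 0 + 0 = 3
Final answer: 3


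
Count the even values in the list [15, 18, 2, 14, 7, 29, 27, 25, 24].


Check each element:
  15 is odd
  18 is even
  2 is even
  14 is even
  7 is odd
  29 is odd
  27 is odd
  25 is odd
  24 is even
Evens: [18, 2, 14, 24]
Count of evens = 4
Final answer: 4


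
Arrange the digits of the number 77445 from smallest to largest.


The number 77445 has digits: 7, 7, 4, 4, 5
Sorted: 4, 4, 5, 7, 7
Joining the sorted digits gives the result.
Final answer: 44577


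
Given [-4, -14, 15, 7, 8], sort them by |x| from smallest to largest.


Compute absolute values:
  |-4| = 4
  |-14| = 14
  |15| = 15
  |7| = 7
  |8| = 8
Absolute values in increasing order: 4 < 7 < 8 < 14 < 15
Listing the original numbers in that order gives the answer.
Final answer: [-4, 7, 8, -14, 15]


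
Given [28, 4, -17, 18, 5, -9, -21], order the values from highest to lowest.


Original list: [28, 4, -17, 18, 5, -9, -21]
Repeatedly take the largest remaining element:
  Remaining [28, 4, -17, 18, 5, -9, -21] -> largest is 28
  Remaining [4, -17, 18, 5, -9, -21] -> largest is 18
  Remaining [4, -17, 5, -9, -21] -> largest is 5
  Remaining [4, -17, -9, -21] -> largest is 4
  Remaining [-17, -9, -21] -> largest is -9
  Remaining [-17, -21] -> largest is -17
  Remaining [-21] -> largest is -21
Collecting the picks in order gives the descending list.
Final answer: [28, 18, 5, 4, -9, -17, -21]


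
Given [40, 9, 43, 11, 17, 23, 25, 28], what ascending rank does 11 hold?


Sort ascending: [9, 11, 17, 23, 25, 28, 40, 43]
Find 11 in the sorted list.
11 is at position 2 (1-indexed).
Final answer: 2


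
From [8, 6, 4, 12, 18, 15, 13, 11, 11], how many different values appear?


List all unique values:
Distinct values: [4, 6, 8, 11, 12, 13, 15, 18]
Count = 8
Final answer: 8


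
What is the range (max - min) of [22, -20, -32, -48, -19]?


Maximum value: 22
Minimum value: -48
Range = 22 - (-48) = 70
Final answer: 70


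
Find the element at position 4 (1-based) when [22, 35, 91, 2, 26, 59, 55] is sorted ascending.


Sort ascending: [2, 22, 26, 35, 55, 59, 91]
The 4th element (1-indexed) is at index 3.
Value = 35
Final answer: 35


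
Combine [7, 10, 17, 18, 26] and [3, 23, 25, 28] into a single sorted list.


List A: [7, 10, 17, 18, 26]
List B: [3, 23, 25, 28]
Repeatedly compare the front elements and take the smaller:
  7 vs 3 -> take 3
  7 vs 23 -> take 7
  10 vs 23 -> take 10
  17 vs 23 -> take 17
  18 vs 23 -> take 18
  26 vs 23 -> take 23
  26 vs 25 -> take 25
  26 vs 28 -> take 26
  A is exhausted; append the rest of B: [28]
Final answer: [3, 7, 10, 17, 18, 23, 25, 26, 28]


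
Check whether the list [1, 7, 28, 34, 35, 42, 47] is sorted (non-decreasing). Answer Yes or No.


Check consecutive pairs:
  1 <= 7? True
  7 <= 28? True
  28 <= 34? True
  34 <= 35? True
  35 <= 42? True
  42 <= 47? True
Every consecutive pair is in order, so the list is non-decreasing.
Final answer: Yes


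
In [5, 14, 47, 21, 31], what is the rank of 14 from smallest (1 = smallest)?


Sort ascending: [5, 14, 21, 31, 47]
Find 14 in the sorted list.
14 is at position 2 (1-indexed).
Final answer: 2


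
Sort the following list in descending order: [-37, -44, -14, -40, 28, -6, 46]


Original list: [-37, -44, -14, -40, 28, -6, 46]
Repeatedly take the largest remaining element:
  Remaining [-37, -44, -14, -40, 28, -6, 46] -> largest is 46
  Remaining [-37, -44, -14, -40, 28, -6] -> largest is 28
  Remaining [-37, -44, -14, -40, -6] -> largest is -6
  Remaining [-37, -44, -14, -40] -> largest is -14
  Remaining [-37, -44, -40] -> largest is -37
  Remaining [-44, -40] -> largest is -40
  Remaining [-44] -> largest is -44
Collecting the picks in order gives the descending list.
Final answer: [46, 28, -6, -14, -37, -40, -44]


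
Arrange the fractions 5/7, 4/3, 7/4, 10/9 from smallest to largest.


Convert to decimal for comparison:
  5/7 = 0.7143
  4/3 = 1.3333
  7/4 = 1.75
  10/9 = 1.1111
Decimals in increasing order: 0.7143 < 1.1111 < 1.3333 < 1.75
Writing each back as its fraction gives the sorted order.
Final answer: 5/7, 10/9, 4/3, 7/4


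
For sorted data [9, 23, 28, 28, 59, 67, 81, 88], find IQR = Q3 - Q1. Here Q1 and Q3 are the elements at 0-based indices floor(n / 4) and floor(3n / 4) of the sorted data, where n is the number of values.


The data has n = 8 elements.
Q1 index = floor(8 / 4) = floor(2) = 2; Q3 index = floor(3 * 8 / 4) = floor(6) = 6
Q1 = element at index 2 = 28
Q3 = element at index 6 = 81
IQR = 81 - 28 = 53
Final answer: 53


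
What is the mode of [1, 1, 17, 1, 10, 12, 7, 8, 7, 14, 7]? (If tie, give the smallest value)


Count the frequency of each value:
  1 appears 3 time(s)
  7 appears 3 time(s)
  8 appears 1 time(s)
  10 appears 1 time(s)
  12 appears 1 time(s)
  14 appears 1 time(s)
  17 appears 1 time(s)
Maximum frequency is 3.
Values reaching that frequency: [1, 7]; the smallest is 1.
Final answer: 1


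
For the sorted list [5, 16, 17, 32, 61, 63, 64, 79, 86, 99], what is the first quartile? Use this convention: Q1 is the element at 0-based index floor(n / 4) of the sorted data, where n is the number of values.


The list has n = 10 elements.
Q1 index = floor(10 / 4) = floor(2.5) = 2
Counting from index 0 in the sorted data, the element at index 2 is 17.
Final answer: 17


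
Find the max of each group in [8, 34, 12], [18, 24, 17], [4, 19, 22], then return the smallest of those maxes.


Find max of each group:
  Group 1: [8, 34, 12] -> max = 34
  Group 2: [18, 24, 17] -> max = 24
  Group 3: [4, 19, 22] -> max = 22
Maxes: [34, 24, 22]
Minimum of maxes = 22
Final answer: 22


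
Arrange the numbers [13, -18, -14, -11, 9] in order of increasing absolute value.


Compute absolute values:
  |13| = 13
  |-18| = 18
  |-14| = 14
  |-11| = 11
  |9| = 9
Absolute values in increasing order: 9 < 11 < 13 < 14 < 18
Listing the original numbers in that order gives the answer.
Final answer: [9, -11, 13, -14, -18]


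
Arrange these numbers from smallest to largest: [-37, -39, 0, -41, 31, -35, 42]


Original list: [-37, -39, 0, -41, 31, -35, 42]
Repeatedly take the smallest remaining element:
  Remaining [-37, -39, 0, -41, 31, -35, 42] -> smallest is -41
  Remaining [-37, -39, 0, 31, -35, 42] -> smallest is -39
  Remaining [-37, 0, 31, -35, 42] -> smallest is -37
  Remaining [0, 31, -35, 42] -> smallest is -35
  Remaining [0, 31, 42] -> smallest is 0
  Remaining [31, 42] -> smallest is 31
  Remaining [42] -> smallest is 42
Collecting the picks in order gives the sorted list.
Final answer: [-41, -39, -37, -35, 0, 31, 42]


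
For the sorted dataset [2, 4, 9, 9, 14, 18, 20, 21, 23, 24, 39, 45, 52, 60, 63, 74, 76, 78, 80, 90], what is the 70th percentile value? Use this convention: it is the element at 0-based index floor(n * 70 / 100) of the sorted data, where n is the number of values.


The dataset has n = 20 elements.
Index = floor(20 * 70 / 100) = floor(1400 / 100) = floor(14) = 14
Counting from index 0 in the sorted data, the element at index 14 is 63.
Final answer: 63


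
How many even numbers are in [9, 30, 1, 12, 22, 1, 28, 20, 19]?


Check each element:
  9 is odd
  30 is even
  1 is odd
  12 is even
  22 is even
  1 is odd
  28 is even
  20 is even
  19 is odd
Evens: [30, 12, 22, 28, 20]
Count of evens = 5
Final answer: 5


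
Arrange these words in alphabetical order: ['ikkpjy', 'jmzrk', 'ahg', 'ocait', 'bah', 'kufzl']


Compare strings character by character (the first differing letter decides):
  'ahg' < 'bah' since 'a' < 'b' at position 1
  'bah' < 'ikkpjy' since 'b' < 'i' at position 1
  'ikkpjy' < 'jmzrk' since 'i' < 'j' at position 1
  'jmzrk' < 'kufzl' since 'j' < 'k' at position 1
  'kufzl' < 'ocait' since 'k' < 'o' at position 1
Chaining these comparisons gives the alphabetical order.
Final answer: ['ahg', 'bah', 'ikkpjy', 'jmzrk', 'kufzl', 'ocait']


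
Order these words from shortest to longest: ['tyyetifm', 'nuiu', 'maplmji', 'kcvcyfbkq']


Compute lengths:
  'tyyetifm' has length 8
  'nuiu' has length 4
  'maplmji' has length 7
  'kcvcyfbkq' has length 9
Lengths in increasing order: 4 < 7 < 8 < 9
Listing the words in that order gives the answer.
Final answer: ['nuiu', 'maplmji', 'tyyetifm', 'kcvcyfbkq']


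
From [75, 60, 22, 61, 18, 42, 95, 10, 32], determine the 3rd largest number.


Sort descending: [95, 75, 61, 60, 42, 32, 22, 18, 10]
The 3rd element (1-indexed) is at index 2.
Value = 61
Final answer: 61
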